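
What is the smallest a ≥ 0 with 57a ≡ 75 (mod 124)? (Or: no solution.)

47

gcd(124, 57) = 1.
1 divides 75, so solutions exist.
By Bézout, 57*(37) + 124*(-17) = 1.
So 57*(37) ≡ 1 (mod 124); multiply by 75: a ≡ 2775 (mod 124).
Smallest nonnegative: a = 2775 mod 124 = 47.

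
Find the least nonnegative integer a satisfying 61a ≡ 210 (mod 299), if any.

gcd(299, 61) = 1  (299 = 4×61 + 55, 61 = 1×55 + 6, 55 = 9×6 + 1, 6 = 6×1).
1 divides 210, so solutions exist.
Back-substituting, 61×(-49) + 299×(10) = 1.
So 61×(-49) ≡ 1 (mod 299); multiply by 210: a ≡ -10290 (mod 299).
Smallest nonnegative: a = -10290 mod 299 = 175.

175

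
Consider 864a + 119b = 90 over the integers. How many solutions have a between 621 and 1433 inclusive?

7

gcd(864, 119):
  864 = 7·119 + 31
  119 = 3·31 + 26
  31 = 1·26 + 5
  26 = 5·5 + 1
  5 = 5·1
so gcd(864, 119) = 1.
Back-substitute for Bézout coefficients:
  1 = 26 - 5·5
  ... = 864·(-23) + 119·(167)
Scale by 90: particular solution (-2070, 15030); reduce a mod 119: (72, -522).
General solution: a = 72 + 119t, b = -522 - 864t for integer t.
621 ≤ 72 + 119t ≤ 1433 gives t ∈ [5, 11], which is 7 values.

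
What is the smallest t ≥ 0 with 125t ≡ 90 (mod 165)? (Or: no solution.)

gcd(165, 125) = 5  (165 = 1×125 + 40, 125 = 3×40 + 5, 40 = 8×5).
5 divides 90, so solutions exist.
Back-substituting, 125×(4) + 165×(-3) = 5.
So 125×(4) ≡ 5 (mod 165); multiply by 18: t ≡ 72 (mod 33).
Smallest nonnegative: t = 72 mod 33 = 6.

6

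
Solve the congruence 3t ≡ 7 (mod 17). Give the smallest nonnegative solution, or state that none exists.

8

gcd(17, 3) = 1.
1 divides 7, so solutions exist.
By Bézout, 3*(6) + 17*(-1) = 1.
So 3*(6) ≡ 1 (mod 17); multiply by 7: t ≡ 42 (mod 17).
Smallest nonnegative: t = 42 mod 17 = 8.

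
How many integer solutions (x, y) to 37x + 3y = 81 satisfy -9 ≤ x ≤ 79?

gcd(37, 3):
  37 = 12·3 + 1
  3 = 3·1
so gcd(37, 3) = 1.
Back-substitute for Bézout coefficients:
  1 = 37 - 12·3
  ... = 37·(1) + 3·(-12)
Scale by 81: particular solution (81, -972); reduce x mod 3: (0, 27).
General solution: x = 0 + 3t, y = 27 - 37t for integer t.
-9 ≤ 0 + 3t ≤ 79 gives t ∈ [-3, 26], which is 30 values.

30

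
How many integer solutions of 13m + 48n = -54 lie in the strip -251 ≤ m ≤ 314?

12

gcd(48, 13) = 1.
By Bézout, 13×(-11) + 48×(3) = 1.
Particular solution: (18, -6).
General solution: m = 18 + 48t, n = -6 - 13t for integer t.
-251 ≤ 18 + 48t ≤ 314 gives t ∈ [-5, 6], which is 12 values.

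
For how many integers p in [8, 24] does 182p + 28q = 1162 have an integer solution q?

8

gcd(182, 28) = 14  (182 = 6×28 + 14, 28 = 2×14).
Back-substituting, 182×(1) + 28×(-6) = 14.
Scale by 83: particular solution (83, -498); reduce p mod 2: (1, 35).
General solution: p = 1 + 2t, q = 35 - 13t for integer t.
8 ≤ 1 + 2t ≤ 24 gives t ∈ [4, 11], which is 8 values.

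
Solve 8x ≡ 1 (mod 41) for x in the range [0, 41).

36

gcd(41, 8) = 1.
By Bézout, 8·(-5) + 41·(1) = 1.
So 8·-5 ≡ 1 (mod 41), and -5 mod 41 = 36.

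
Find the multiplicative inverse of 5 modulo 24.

5

gcd(24, 5) = 1  (24 = 4·5 + 4, 5 = 1·4 + 1, 4 = 4·1).
Back-substituting, 5·(5) + 24·(-1) = 1.
So 5·5 ≡ 1 (mod 24), and 5 mod 24 = 5.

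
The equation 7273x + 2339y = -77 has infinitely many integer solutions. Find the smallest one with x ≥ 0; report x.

1891

gcd(7273, 2339):
  7273 = 3×2339 + 256
  2339 = 9×256 + 35
  256 = 7×35 + 11
  35 = 3×11 + 2
  11 = 5×2 + 1
  2 = 2×1
so gcd(7273, 2339) = 1.
1 divides -77, so solutions exist.
Back-substitute for Bézout coefficients:
  1 = 11 - 5×2
  ... = 7273×(1069) + 2339×(-3324)
Scale by -77/1 = -77: (x₀, y₀) = (-82313, 255948).
General solution: x = -82313 + 2339t, y = 255948 - 7273t for integer t.
x ≥ 0: smallest is -82313 mod 2339 = 1891 (at t = 36), with y = -5880.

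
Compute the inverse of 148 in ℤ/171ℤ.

52

gcd(171, 148) = 1  (171 = 1×148 + 23, 148 = 6×23 + 10, 23 = 2×10 + 3, 10 = 3×3 + 1, 3 = 3×1).
Back-substituting, 148×(52) + 171×(-45) = 1.
So 148×52 ≡ 1 (mod 171), and 52 mod 171 = 52.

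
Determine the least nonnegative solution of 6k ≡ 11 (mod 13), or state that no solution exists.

4

gcd(13, 6) = 1.
1 divides 11, so solutions exist.
By Bézout, 6·(-2) + 13·(1) = 1.
So 6·(-2) ≡ 1 (mod 13); multiply by 11: k ≡ -22 (mod 13).
Smallest nonnegative: k = -22 mod 13 = 4.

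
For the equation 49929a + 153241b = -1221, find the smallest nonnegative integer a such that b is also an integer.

9806

gcd(153241, 49929) = 11  (153241 = 3*49929 + 3454, 49929 = 14*3454 + 1573, 3454 = 2*1573 + 308, 1573 = 5*308 + 33, 308 = 9*33 + 11, 33 = 3*11).
11 divides -1221, so solutions exist.
Back-substituting, 49929*(-4481) + 153241*(1460) = 11.
Scale by -1221/11 = -111: (a₀, b₀) = (497391, -162060).
General solution: a = 497391 + 13931t, b = -162060 - 4539t for integer t.
a ≥ 0: smallest is 497391 mod 13931 = 9806 (at t = -35), with b = -3195.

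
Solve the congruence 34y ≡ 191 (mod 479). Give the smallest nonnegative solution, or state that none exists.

386

gcd(479, 34) = 1.
1 divides 191, so solutions exist.
By Bézout, 34*(155) + 479*(-11) = 1.
So 34*(155) ≡ 1 (mod 479); multiply by 191: y ≡ 29605 (mod 479).
Smallest nonnegative: y = 29605 mod 479 = 386.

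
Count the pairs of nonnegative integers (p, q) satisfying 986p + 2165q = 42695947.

gcd(2165, 986) = 1  (2165 = 2*986 + 193, 986 = 5*193 + 21, 193 = 9*21 + 4, 21 = 5*4 + 1, 4 = 4*1).
Back-substituting, 986*(516) + 2165*(-235) = 1.
Scale by 42695947: one solution is (22031108652, -10033547545). Reduce p mod 2165: (1537, 19021).
General: p = 1537 + 2165t, q = 19021 - 986t.
p ≥ 0 ⇒ t ≥ 0; q ≥ 0 ⇒ t ≤ 19. So t ∈ [0, 19]: 20 solutions.

20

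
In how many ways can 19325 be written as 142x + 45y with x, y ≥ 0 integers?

gcd(142, 45) = 1  (142 = 3*45 + 7, 45 = 6*7 + 3, 7 = 2*3 + 1, 3 = 3*1).
Back-substituting, 142*(13) + 45*(-41) = 1.
Scale by 19325: one solution is (251225, -792325). Reduce x mod 45: (35, 319).
General: x = 35 + 45t, y = 319 - 142t.
x ≥ 0 ⇒ t ≥ 0; y ≥ 0 ⇒ t ≤ 2. So t ∈ [0, 2]: 3 solutions.

3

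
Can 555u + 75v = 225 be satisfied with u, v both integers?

gcd(555, 75) = 15.
15 divides 225, so integer solutions exist.

yes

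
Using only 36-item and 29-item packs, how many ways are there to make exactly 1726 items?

Need nonnegative integers with 36j + 29k = 1726.
gcd(36, 29) = 1, and 36·(-4) + 29·(5) = 1.
So (j₀, k₀) = (-6904, 8630); general j = -6904 + 29t, k = 8630 - 36t.
j ≥ 0 ⇒ t ≥ 239; k ≥ 0 ⇒ t ≤ 239. That's 1 value of t.

1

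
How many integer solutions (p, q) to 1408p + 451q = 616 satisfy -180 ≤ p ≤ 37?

5

gcd(1408, 451) = 11  (1408 = 3·451 + 55, 451 = 8·55 + 11, 55 = 5·11).
Back-substituting, 1408·(-8) + 451·(25) = 11.
Scale by 56: particular solution (-448, 1400); reduce p mod 41: (3, -8).
General solution: p = 3 + 41t, q = -8 - 128t for integer t.
-180 ≤ 3 + 41t ≤ 37 gives t ∈ [-4, 0], which is 5 values.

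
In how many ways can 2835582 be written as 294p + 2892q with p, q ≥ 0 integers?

20

gcd(2892, 294):
  2892 = 9*294 + 246
  294 = 1*246 + 48
  246 = 5*48 + 6
  48 = 8*6
so gcd(2892, 294) = 6.
Back-substitute for Bézout coefficients:
  6 = 246 - 5*48
  ... = 294*(-59) + 2892*(6)
Scale by 472597: one solution is (-27883223, 2835582). Reduce p mod 482: (477, 932).
General: p = 477 + 482t, q = 932 - 49t.
p ≥ 0 ⇒ t ≥ 0; q ≥ 0 ⇒ t ≤ 19. So t ∈ [0, 19]: 20 solutions.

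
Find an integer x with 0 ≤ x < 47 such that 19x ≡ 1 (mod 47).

gcd(47, 19):
  47 = 2·19 + 9
  19 = 2·9 + 1
  9 = 9·1
so gcd(47, 19) = 1.
Back-substitute for Bézout coefficients:
  1 = 19 - 2·9
  ... = 19·(5) + 47·(-2)
So 19·5 ≡ 1 (mod 47), and 5 mod 47 = 5.

5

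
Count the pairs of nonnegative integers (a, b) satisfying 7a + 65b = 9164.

gcd(65, 7) = 1  (65 = 9*7 + 2, 7 = 3*2 + 1, 2 = 2*1).
Back-substituting, 7*(28) + 65*(-3) = 1.
Scale by 9164: one solution is (256592, -27492). Reduce a mod 65: (37, 137).
General: a = 37 + 65t, b = 137 - 7t.
a ≥ 0 ⇒ t ≥ 0; b ≥ 0 ⇒ t ≤ 19. So t ∈ [0, 19]: 20 solutions.

20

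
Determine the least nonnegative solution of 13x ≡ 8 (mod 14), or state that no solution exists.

gcd(14, 13) = 1.
1 divides 8, so solutions exist.
By Bézout, 13·(-1) + 14·(1) = 1.
So 13·(-1) ≡ 1 (mod 14); multiply by 8: x ≡ -8 (mod 14).
Smallest nonnegative: x = -8 mod 14 = 6.

6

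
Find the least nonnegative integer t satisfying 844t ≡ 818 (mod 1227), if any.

gcd(1227, 844):
  1227 = 1·844 + 383
  844 = 2·383 + 78
  383 = 4·78 + 71
  78 = 1·71 + 7
  71 = 10·7 + 1
  7 = 7·1
so gcd(1227, 844) = 1.
1 divides 818, so solutions exist.
Back-substitute for Bézout coefficients:
  1 = 71 - 10·7
  ... = 844·(-173) + 1227·(119)
So 844·(-173) ≡ 1 (mod 1227); multiply by 818: t ≡ -141514 (mod 1227).
Smallest nonnegative: t = -141514 mod 1227 = 818.

818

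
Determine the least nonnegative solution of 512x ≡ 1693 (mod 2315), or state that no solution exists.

44

gcd(2315, 512) = 1  (2315 = 4·512 + 267, 512 = 1·267 + 245, 267 = 1·245 + 22, 245 = 11·22 + 3, 22 = 7·3 + 1, 3 = 3·1).
1 divides 1693, so solutions exist.
Back-substituting, 512·(-737) + 2315·(163) = 1.
So 512·(-737) ≡ 1 (mod 2315); multiply by 1693: x ≡ -1247741 (mod 2315).
Smallest nonnegative: x = -1247741 mod 2315 = 44.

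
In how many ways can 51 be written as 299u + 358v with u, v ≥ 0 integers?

0

gcd(358, 299) = 1  (358 = 1*299 + 59, 299 = 5*59 + 4, 59 = 14*4 + 3, 4 = 1*3 + 1, 3 = 3*1).
Back-substituting, 299*(91) + 358*(-76) = 1.
Scale by 51: one solution is (4641, -3876). Reduce u mod 358: (345, -288).
General: u = 345 + 358t, v = -288 - 299t.
u ≥ 0 ⇒ t ≥ 0; v ≥ 0 ⇒ t ≤ -1. So t ∈ [0, -1]: 0 solutions.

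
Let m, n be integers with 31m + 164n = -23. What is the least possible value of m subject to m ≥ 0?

gcd(164, 31) = 1.
1 divides -23, so solutions exist.
By Bézout, 31×(-37) + 164×(7) = 1.
Scale by -23/1 = -23: (m₀, n₀) = (851, -161).
General solution: m = 851 + 164t, n = -161 - 31t for integer t.
m ≥ 0: smallest is 851 mod 164 = 31 (at t = -5), with n = -6.

31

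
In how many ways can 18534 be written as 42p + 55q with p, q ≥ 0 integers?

gcd(55, 42) = 1.
By Bézout, 42×(-17) + 55×(13) = 1.
One solution: (17, 324).
General: p = 17 + 55t, q = 324 - 42t.
p ≥ 0 ⇒ t ≥ 0; q ≥ 0 ⇒ t ≤ 7. So t ∈ [0, 7]: 8 solutions.

8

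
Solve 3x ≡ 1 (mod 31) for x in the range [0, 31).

21

gcd(31, 3):
  31 = 10*3 + 1
  3 = 3*1
so gcd(31, 3) = 1.
Back-substitute for Bézout coefficients:
  1 = 31 - 10*3
  ... = 3*(-10) + 31*(1)
So 3*-10 ≡ 1 (mod 31), and -10 mod 31 = 21.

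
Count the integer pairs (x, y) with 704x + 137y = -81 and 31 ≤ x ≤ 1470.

gcd(704, 137):
  704 = 5*137 + 19
  137 = 7*19 + 4
  19 = 4*4 + 3
  4 = 1*3 + 1
  3 = 3*1
so gcd(704, 137) = 1.
Back-substitute for Bézout coefficients:
  1 = 4 - 1*3
  ... = 704*(-36) + 137*(185)
Scale by -81: particular solution (2916, -14985); reduce x mod 137: (39, -201).
General solution: x = 39 + 137t, y = -201 - 704t for integer t.
31 ≤ 39 + 137t ≤ 1470 gives t ∈ [0, 10], which is 11 values.

11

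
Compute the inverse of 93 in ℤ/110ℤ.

gcd(110, 93) = 1  (110 = 1*93 + 17, 93 = 5*17 + 8, 17 = 2*8 + 1, 8 = 8*1).
Back-substituting, 93*(-13) + 110*(11) = 1.
So 93*-13 ≡ 1 (mod 110), and -13 mod 110 = 97.

97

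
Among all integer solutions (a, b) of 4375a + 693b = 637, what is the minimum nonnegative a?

70

gcd(4375, 693):
  4375 = 6·693 + 217
  693 = 3·217 + 42
  217 = 5·42 + 7
  42 = 6·7
so gcd(4375, 693) = 7.
7 divides 637, so solutions exist.
Back-substitute for Bézout coefficients:
  7 = 217 - 5·42
  ... = 4375·(16) + 693·(-101)
Scale by 637/7 = 91: (a₀, b₀) = (1456, -9191).
General solution: a = 1456 + 99t, b = -9191 - 625t for integer t.
a ≥ 0: smallest is 1456 mod 99 = 70 (at t = -14), with b = -441.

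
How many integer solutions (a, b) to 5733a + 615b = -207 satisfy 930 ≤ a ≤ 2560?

gcd(5733, 615) = 3  (5733 = 9*615 + 198, 615 = 3*198 + 21, 198 = 9*21 + 9, 21 = 2*9 + 3, 9 = 3*3).
Back-substituting, 5733*(-59) + 615*(550) = 3.
Scale by -69: particular solution (4071, -37950); reduce a mod 205: (176, -1641).
General solution: a = 176 + 205t, b = -1641 - 1911t for integer t.
930 ≤ 176 + 205t ≤ 2560 gives t ∈ [4, 11], which is 8 values.

8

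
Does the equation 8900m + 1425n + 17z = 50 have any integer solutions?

gcd(8900, 1425) = 25.
gcd(25, 17) = 1.
1 divides 50, so integer solutions exist.

yes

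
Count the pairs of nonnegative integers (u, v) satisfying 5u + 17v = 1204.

gcd(17, 5):
  17 = 3·5 + 2
  5 = 2·2 + 1
  2 = 2·1
so gcd(17, 5) = 1.
Back-substitute for Bézout coefficients:
  1 = 5 - 2·2
  ... = 5·(7) + 17·(-2)
Scale by 1204: one solution is (8428, -2408). Reduce u mod 17: (13, 67).
General: u = 13 + 17t, v = 67 - 5t.
u ≥ 0 ⇒ t ≥ 0; v ≥ 0 ⇒ t ≤ 13. So t ∈ [0, 13]: 14 solutions.

14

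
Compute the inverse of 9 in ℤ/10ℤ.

9

gcd(10, 9) = 1.
By Bézout, 9·(-1) + 10·(1) = 1.
So 9·-1 ≡ 1 (mod 10), and -1 mod 10 = 9.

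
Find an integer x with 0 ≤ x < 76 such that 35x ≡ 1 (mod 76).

63

gcd(76, 35) = 1.
By Bézout, 35·(-13) + 76·(6) = 1.
So 35·-13 ≡ 1 (mod 76), and -13 mod 76 = 63.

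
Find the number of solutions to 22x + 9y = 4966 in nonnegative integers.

25

gcd(22, 9) = 1.
By Bézout, 22×(-2) + 9×(5) = 1.
One solution: (4, 542).
General: x = 4 + 9t, y = 542 - 22t.
x ≥ 0 ⇒ t ≥ 0; y ≥ 0 ⇒ t ≤ 24. So t ∈ [0, 24]: 25 solutions.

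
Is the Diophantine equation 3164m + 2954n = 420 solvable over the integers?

yes

gcd(3164, 2954):
  3164 = 1*2954 + 210
  2954 = 14*210 + 14
  210 = 15*14
so gcd(3164, 2954) = 14.
14 divides 420, so integer solutions exist.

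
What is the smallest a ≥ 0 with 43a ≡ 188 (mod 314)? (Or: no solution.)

92

gcd(314, 43) = 1  (314 = 7·43 + 13, 43 = 3·13 + 4, 13 = 3·4 + 1, 4 = 4·1).
1 divides 188, so solutions exist.
Back-substituting, 43·(-73) + 314·(10) = 1.
So 43·(-73) ≡ 1 (mod 314); multiply by 188: a ≡ -13724 (mod 314).
Smallest nonnegative: a = -13724 mod 314 = 92.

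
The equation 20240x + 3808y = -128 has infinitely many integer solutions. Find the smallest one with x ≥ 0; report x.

gcd(20240, 3808):
  20240 = 5*3808 + 1200
  3808 = 3*1200 + 208
  1200 = 5*208 + 160
  208 = 1*160 + 48
  160 = 3*48 + 16
  48 = 3*16
so gcd(20240, 3808) = 16.
16 divides -128, so solutions exist.
Back-substitute for Bézout coefficients:
  16 = 160 - 3*48
  ... = 20240*(73) + 3808*(-388)
Scale by -128/16 = -8: (x₀, y₀) = (-584, 3104).
General solution: x = -584 + 238t, y = 3104 - 1265t for integer t.
x ≥ 0: smallest is -584 mod 238 = 130 (at t = 3), with y = -691.

130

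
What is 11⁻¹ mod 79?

gcd(79, 11) = 1.
By Bézout, 11*(36) + 79*(-5) = 1.
So 11*36 ≡ 1 (mod 79), and 36 mod 79 = 36.

36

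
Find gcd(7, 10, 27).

gcd(10, 7) = 1  (10 = 1·7 + 3, 7 = 2·3 + 1, 3 = 3·1).
gcd(1, 27) = 1.

1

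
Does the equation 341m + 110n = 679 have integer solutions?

no

gcd(341, 110) = 11.
11 does not divide 679 (remainder 8), so no integer solutions.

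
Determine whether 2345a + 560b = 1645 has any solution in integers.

yes

gcd(2345, 560) = 35.
35 divides 1645, so integer solutions exist.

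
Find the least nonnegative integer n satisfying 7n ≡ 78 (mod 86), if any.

48

gcd(86, 7) = 1.
1 divides 78, so solutions exist.
By Bézout, 7*(37) + 86*(-3) = 1.
So 7*(37) ≡ 1 (mod 86); multiply by 78: n ≡ 2886 (mod 86).
Smallest nonnegative: n = 2886 mod 86 = 48.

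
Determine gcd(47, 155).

1

gcd(155, 47):
  155 = 3*47 + 14
  47 = 3*14 + 5
  14 = 2*5 + 4
  5 = 1*4 + 1
  4 = 4*1
so gcd(155, 47) = 1.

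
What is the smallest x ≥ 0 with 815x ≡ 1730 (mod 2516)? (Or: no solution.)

990

gcd(2516, 815) = 1.
1 divides 1730, so solutions exist.
By Bézout, 815·(815) + 2516·(-264) = 1.
So 815·(815) ≡ 1 (mod 2516); multiply by 1730: x ≡ 1409950 (mod 2516).
Smallest nonnegative: x = 1409950 mod 2516 = 990.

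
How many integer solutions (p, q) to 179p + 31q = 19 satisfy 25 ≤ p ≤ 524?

16

gcd(179, 31):
  179 = 5·31 + 24
  31 = 1·24 + 7
  24 = 3·7 + 3
  7 = 2·3 + 1
  3 = 3·1
so gcd(179, 31) = 1.
Back-substitute for Bézout coefficients:
  1 = 7 - 2·3
  ... = 179·(-9) + 31·(52)
Scale by 19: particular solution (-171, 988); reduce p mod 31: (15, -86).
General solution: p = 15 + 31t, q = -86 - 179t for integer t.
25 ≤ 15 + 31t ≤ 524 gives t ∈ [1, 16], which is 16 values.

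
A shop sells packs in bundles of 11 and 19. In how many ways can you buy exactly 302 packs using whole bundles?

Need nonnegative integers with 11j + 19k = 302.
gcd(11, 19) = 1, and 11·(7) + 19·(-4) = 1.
So (j₀, k₀) = (2114, -1208); general j = 2114 + 19t, k = -1208 - 11t.
j ≥ 0 ⇒ t ≥ -111; k ≥ 0 ⇒ t ≤ -110. That's 2 values of t.

2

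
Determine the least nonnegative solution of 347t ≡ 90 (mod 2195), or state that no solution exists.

1860

gcd(2195, 347) = 1  (2195 = 6*347 + 113, 347 = 3*113 + 8, 113 = 14*8 + 1, 8 = 8*1).
1 divides 90, so solutions exist.
Back-substituting, 347*(-272) + 2195*(43) = 1.
So 347*(-272) ≡ 1 (mod 2195); multiply by 90: t ≡ -24480 (mod 2195).
Smallest nonnegative: t = -24480 mod 2195 = 1860.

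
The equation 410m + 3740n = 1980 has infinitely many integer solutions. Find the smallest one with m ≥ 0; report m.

242

gcd(3740, 410):
  3740 = 9·410 + 50
  410 = 8·50 + 10
  50 = 5·10
so gcd(3740, 410) = 10.
10 divides 1980, so solutions exist.
Back-substitute for Bézout coefficients:
  10 = 410 - 8·50
  ... = 410·(73) + 3740·(-8)
Scale by 1980/10 = 198: (m₀, n₀) = (14454, -1584).
General solution: m = 14454 + 374t, n = -1584 - 41t for integer t.
m ≥ 0: smallest is 14454 mod 374 = 242 (at t = -38), with n = -26.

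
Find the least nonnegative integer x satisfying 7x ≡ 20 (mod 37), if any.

24

gcd(37, 7):
  37 = 5·7 + 2
  7 = 3·2 + 1
  2 = 2·1
so gcd(37, 7) = 1.
1 divides 20, so solutions exist.
Back-substitute for Bézout coefficients:
  1 = 7 - 3·2
  ... = 7·(16) + 37·(-3)
So 7·(16) ≡ 1 (mod 37); multiply by 20: x ≡ 320 (mod 37).
Smallest nonnegative: x = 320 mod 37 = 24.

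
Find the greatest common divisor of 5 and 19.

gcd(19, 5) = 1  (19 = 3*5 + 4, 5 = 1*4 + 1, 4 = 4*1).

1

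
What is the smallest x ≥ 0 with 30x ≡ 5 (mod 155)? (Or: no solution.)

gcd(155, 30):
  155 = 5×30 + 5
  30 = 6×5
so gcd(155, 30) = 5.
5 divides 5, so solutions exist.
Back-substitute for Bézout coefficients:
  5 = 155 - 5×30
  ... = 30×(-5) + 155×(1)
So 30×(-5) ≡ 5 (mod 155); multiply by 1: x ≡ -5 (mod 31).
Smallest nonnegative: x = -5 mod 31 = 26.

26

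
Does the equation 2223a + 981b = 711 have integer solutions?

gcd(2223, 981) = 9  (2223 = 2×981 + 261, 981 = 3×261 + 198, 261 = 1×198 + 63, 198 = 3×63 + 9, 63 = 7×9).
9 divides 711, so integer solutions exist.

yes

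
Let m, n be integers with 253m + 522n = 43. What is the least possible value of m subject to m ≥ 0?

gcd(522, 253) = 1  (522 = 2·253 + 16, 253 = 15·16 + 13, 16 = 1·13 + 3, 13 = 4·3 + 1, 3 = 3·1).
1 divides 43, so solutions exist.
Back-substituting, 253·(163) + 522·(-79) = 1.
Scale by 43/1 = 43: (m₀, n₀) = (7009, -3397).
General solution: m = 7009 + 522t, n = -3397 - 253t for integer t.
m ≥ 0: smallest is 7009 mod 522 = 223 (at t = -13), with n = -108.

223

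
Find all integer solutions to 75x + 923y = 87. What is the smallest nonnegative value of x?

75

gcd(923, 75):
  923 = 12*75 + 23
  75 = 3*23 + 6
  23 = 3*6 + 5
  6 = 1*5 + 1
  5 = 5*1
so gcd(923, 75) = 1.
1 divides 87, so solutions exist.
Back-substitute for Bézout coefficients:
  1 = 6 - 1*5
  ... = 75*(160) + 923*(-13)
Scale by 87/1 = 87: (x₀, y₀) = (13920, -1131).
General solution: x = 13920 + 923t, y = -1131 - 75t for integer t.
x ≥ 0: smallest is 13920 mod 923 = 75 (at t = -15), with y = -6.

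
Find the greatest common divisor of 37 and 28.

1

gcd(37, 28) = 1  (37 = 1·28 + 9, 28 = 3·9 + 1, 9 = 9·1).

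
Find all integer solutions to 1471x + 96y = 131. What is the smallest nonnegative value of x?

29

gcd(1471, 96) = 1.
1 divides 131, so solutions exist.
By Bézout, 1471·(31) + 96·(-475) = 1.
Scale by 131/1 = 131: (x₀, y₀) = (4061, -62225).
General solution: x = 4061 + 96t, y = -62225 - 1471t for integer t.
x ≥ 0: smallest is 4061 mod 96 = 29 (at t = -42), with y = -443.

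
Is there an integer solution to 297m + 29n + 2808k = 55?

gcd(297, 29) = 1  (297 = 10*29 + 7, 29 = 4*7 + 1, 7 = 7*1).
gcd(1, 2808) = 1.
1 divides 55, so integer solutions exist.

yes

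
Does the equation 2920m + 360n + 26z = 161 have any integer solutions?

gcd(2920, 360):
  2920 = 8·360 + 40
  360 = 9·40
so gcd(2920, 360) = 40.
gcd(40, 26) = 2.
2 does not divide 161 (remainder 1), so no integer solutions.

no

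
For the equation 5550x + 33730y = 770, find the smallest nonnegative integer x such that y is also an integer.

1009

gcd(33730, 5550):
  33730 = 6×5550 + 430
  5550 = 12×430 + 390
  430 = 1×390 + 40
  390 = 9×40 + 30
  40 = 1×30 + 10
  30 = 3×10
so gcd(33730, 5550) = 10.
10 divides 770, so solutions exist.
Back-substitute for Bézout coefficients:
  10 = 40 - 1×30
  ... = 5550×(-863) + 33730×(142)
Scale by 770/10 = 77: (x₀, y₀) = (-66451, 10934).
General solution: x = -66451 + 3373t, y = 10934 - 555t for integer t.
x ≥ 0: smallest is -66451 mod 3373 = 1009 (at t = 20), with y = -166.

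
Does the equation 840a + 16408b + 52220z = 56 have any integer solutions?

gcd(16408, 840) = 56  (16408 = 19×840 + 448, 840 = 1×448 + 392, 448 = 1×392 + 56, 392 = 7×56).
gcd(56, 52220) = 28.
28 divides 56, so integer solutions exist.

yes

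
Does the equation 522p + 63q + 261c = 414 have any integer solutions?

gcd(522, 63):
  522 = 8×63 + 18
  63 = 3×18 + 9
  18 = 2×9
so gcd(522, 63) = 9.
gcd(9, 261) = 9.
9 divides 414, so integer solutions exist.

yes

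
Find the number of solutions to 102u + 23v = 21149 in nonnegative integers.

gcd(102, 23) = 1.
By Bézout, 102*(7) + 23*(-31) = 1.
One solution: (15, 853).
General: u = 15 + 23t, v = 853 - 102t.
u ≥ 0 ⇒ t ≥ 0; v ≥ 0 ⇒ t ≤ 8. So t ∈ [0, 8]: 9 solutions.

9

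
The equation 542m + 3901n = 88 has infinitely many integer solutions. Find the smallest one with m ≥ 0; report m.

gcd(3901, 542):
  3901 = 7·542 + 107
  542 = 5·107 + 7
  107 = 15·7 + 2
  7 = 3·2 + 1
  2 = 2·1
so gcd(3901, 542) = 1.
1 divides 88, so solutions exist.
Back-substitute for Bézout coefficients:
  1 = 7 - 3·2
  ... = 542·(1677) + 3901·(-233)
Scale by 88/1 = 88: (m₀, n₀) = (147576, -20504).
General solution: m = 147576 + 3901t, n = -20504 - 542t for integer t.
m ≥ 0: smallest is 147576 mod 3901 = 3239 (at t = -37), with n = -450.

3239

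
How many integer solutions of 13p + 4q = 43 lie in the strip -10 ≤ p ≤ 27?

gcd(13, 4) = 1  (13 = 3·4 + 1, 4 = 4·1).
Back-substituting, 13·(1) + 4·(-3) = 1.
Scale by 43: particular solution (43, -129); reduce p mod 4: (3, 1).
General solution: p = 3 + 4t, q = 1 - 13t for integer t.
-10 ≤ 3 + 4t ≤ 27 gives t ∈ [-3, 6], which is 10 values.

10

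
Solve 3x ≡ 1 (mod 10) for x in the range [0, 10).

gcd(10, 3) = 1.
By Bézout, 3·(-3) + 10·(1) = 1.
So 3·-3 ≡ 1 (mod 10), and -3 mod 10 = 7.

7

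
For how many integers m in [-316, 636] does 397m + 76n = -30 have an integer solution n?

gcd(397, 76):
  397 = 5*76 + 17
  76 = 4*17 + 8
  17 = 2*8 + 1
  8 = 8*1
so gcd(397, 76) = 1.
Back-substitute for Bézout coefficients:
  1 = 17 - 2*8
  ... = 397*(9) + 76*(-47)
Scale by -30: particular solution (-270, 1410); reduce m mod 76: (34, -178).
General solution: m = 34 + 76t, n = -178 - 397t for integer t.
-316 ≤ 34 + 76t ≤ 636 gives t ∈ [-4, 7], which is 12 values.

12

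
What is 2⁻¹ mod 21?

11

gcd(21, 2):
  21 = 10*2 + 1
  2 = 2*1
so gcd(21, 2) = 1.
Back-substitute for Bézout coefficients:
  1 = 21 - 10*2
  ... = 2*(-10) + 21*(1)
So 2*-10 ≡ 1 (mod 21), and -10 mod 21 = 11.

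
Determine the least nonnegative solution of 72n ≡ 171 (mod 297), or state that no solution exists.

23

gcd(297, 72) = 9  (297 = 4·72 + 9, 72 = 8·9).
9 divides 171, so solutions exist.
Back-substituting, 72·(-4) + 297·(1) = 9.
So 72·(-4) ≡ 9 (mod 297); multiply by 19: n ≡ -76 (mod 33).
Smallest nonnegative: n = -76 mod 33 = 23.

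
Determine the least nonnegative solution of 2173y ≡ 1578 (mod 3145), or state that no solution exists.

gcd(3145, 2173) = 1.
1 divides 1578, so solutions exist.
By Bézout, 2173·(-618) + 3145·(427) = 1.
So 2173·(-618) ≡ 1 (mod 3145); multiply by 1578: y ≡ -975204 (mod 3145).
Smallest nonnegative: y = -975204 mod 3145 = 2891.

2891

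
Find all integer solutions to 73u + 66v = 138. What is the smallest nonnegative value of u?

48

gcd(73, 66):
  73 = 1*66 + 7
  66 = 9*7 + 3
  7 = 2*3 + 1
  3 = 3*1
so gcd(73, 66) = 1.
1 divides 138, so solutions exist.
Back-substitute for Bézout coefficients:
  1 = 7 - 2*3
  ... = 73*(19) + 66*(-21)
Scale by 138/1 = 138: (u₀, v₀) = (2622, -2898).
General solution: u = 2622 + 66t, v = -2898 - 73t for integer t.
u ≥ 0: smallest is 2622 mod 66 = 48 (at t = -39), with v = -51.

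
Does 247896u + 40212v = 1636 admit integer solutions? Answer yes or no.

gcd(247896, 40212) = 36  (247896 = 6×40212 + 6624, 40212 = 6×6624 + 468, 6624 = 14×468 + 72, 468 = 6×72 + 36, 72 = 2×36).
36 does not divide 1636 (remainder 16), so no integer solutions.

no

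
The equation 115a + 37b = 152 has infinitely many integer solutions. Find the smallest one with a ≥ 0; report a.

gcd(115, 37):
  115 = 3*37 + 4
  37 = 9*4 + 1
  4 = 4*1
so gcd(115, 37) = 1.
1 divides 152, so solutions exist.
Back-substitute for Bézout coefficients:
  1 = 37 - 9*4
  ... = 115*(-9) + 37*(28)
Scale by 152/1 = 152: (a₀, b₀) = (-1368, 4256).
General solution: a = -1368 + 37t, b = 4256 - 115t for integer t.
a ≥ 0: smallest is -1368 mod 37 = 1 (at t = 37), with b = 1.

1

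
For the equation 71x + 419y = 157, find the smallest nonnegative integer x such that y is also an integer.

374

gcd(419, 71) = 1.
1 divides 157, so solutions exist.
By Bézout, 71*(-59) + 419*(10) = 1.
Scale by 157/1 = 157: (x₀, y₀) = (-9263, 1570).
General solution: x = -9263 + 419t, y = 1570 - 71t for integer t.
x ≥ 0: smallest is -9263 mod 419 = 374 (at t = 23), with y = -63.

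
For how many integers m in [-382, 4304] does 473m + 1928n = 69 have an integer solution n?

gcd(1928, 473) = 1  (1928 = 4·473 + 36, 473 = 13·36 + 5, 36 = 7·5 + 1, 5 = 5·1).
Back-substituting, 473·(-375) + 1928·(92) = 1.
Scale by 69: particular solution (-25875, 6348); reduce m mod 1928: (1117, -274).
General solution: m = 1117 + 1928t, n = -274 - 473t for integer t.
-382 ≤ 1117 + 1928t ≤ 4304 gives t ∈ [0, 1], which is 2 values.

2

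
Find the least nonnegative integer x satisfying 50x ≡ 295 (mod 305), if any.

12

gcd(305, 50) = 5  (305 = 6·50 + 5, 50 = 10·5).
5 divides 295, so solutions exist.
Back-substituting, 50·(-6) + 305·(1) = 5.
So 50·(-6) ≡ 5 (mod 305); multiply by 59: x ≡ -354 (mod 61).
Smallest nonnegative: x = -354 mod 61 = 12.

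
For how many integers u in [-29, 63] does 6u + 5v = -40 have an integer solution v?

gcd(6, 5) = 1.
By Bézout, 6×(1) + 5×(-1) = 1.
Particular solution: (0, -8).
General solution: u = 0 + 5t, v = -8 - 6t for integer t.
-29 ≤ 0 + 5t ≤ 63 gives t ∈ [-5, 12], which is 18 values.

18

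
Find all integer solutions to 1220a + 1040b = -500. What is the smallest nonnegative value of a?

3

gcd(1220, 1040) = 20.
20 divides -500, so solutions exist.
By Bézout, 1220*(-23) + 1040*(27) = 20.
Scale by -500/20 = -25: (a₀, b₀) = (575, -675).
General solution: a = 575 + 52t, b = -675 - 61t for integer t.
a ≥ 0: smallest is 575 mod 52 = 3 (at t = -11), with b = -4.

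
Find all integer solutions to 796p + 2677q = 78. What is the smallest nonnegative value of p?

gcd(2677, 796) = 1  (2677 = 3×796 + 289, 796 = 2×289 + 218, 289 = 1×218 + 71, 218 = 3×71 + 5, 71 = 14×5 + 1, 5 = 5×1).
1 divides 78, so solutions exist.
Back-substituting, 796×(-528) + 2677×(157) = 1.
Scale by 78/1 = 78: (p₀, q₀) = (-41184, 12246).
General solution: p = -41184 + 2677t, q = 12246 - 796t for integer t.
p ≥ 0: smallest is -41184 mod 2677 = 1648 (at t = 16), with q = -490.

1648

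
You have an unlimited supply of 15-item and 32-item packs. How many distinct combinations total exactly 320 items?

Need nonnegative integers with 15j + 32k = 320.
gcd(15, 32) = 1, and 15·(15) + 32·(-7) = 1.
So (j₀, k₀) = (4800, -2240); general j = 4800 + 32t, k = -2240 - 15t.
j ≥ 0 ⇒ t ≥ -150; k ≥ 0 ⇒ t ≤ -150. That's 1 value of t.

1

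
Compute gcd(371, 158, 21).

1

gcd(371, 158) = 1.
gcd(1, 21) = 1.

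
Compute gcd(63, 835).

1

gcd(835, 63):
  835 = 13·63 + 16
  63 = 3·16 + 15
  16 = 1·15 + 1
  15 = 15·1
so gcd(835, 63) = 1.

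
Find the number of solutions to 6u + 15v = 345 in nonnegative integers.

gcd(15, 6):
  15 = 2·6 + 3
  6 = 2·3
so gcd(15, 6) = 3.
Back-substitute for Bézout coefficients:
  3 = 15 - 2·6
  ... = 6·(-2) + 15·(1)
Scale by 115: one solution is (-230, 115). Reduce u mod 5: (0, 23).
General: u = 0 + 5t, v = 23 - 2t.
u ≥ 0 ⇒ t ≥ 0; v ≥ 0 ⇒ t ≤ 11. So t ∈ [0, 11]: 12 solutions.

12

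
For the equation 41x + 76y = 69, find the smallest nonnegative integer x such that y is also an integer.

61

gcd(76, 41) = 1.
1 divides 69, so solutions exist.
By Bézout, 41·(13) + 76·(-7) = 1.
Scale by 69/1 = 69: (x₀, y₀) = (897, -483).
General solution: x = 897 + 76t, y = -483 - 41t for integer t.
x ≥ 0: smallest is 897 mod 76 = 61 (at t = -11), with y = -32.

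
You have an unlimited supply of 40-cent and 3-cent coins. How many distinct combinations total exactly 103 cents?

1

Need nonnegative integers with 40j + 3k = 103.
gcd(40, 3) = 1, and 40·(1) + 3·(-13) = 1.
So (j₀, k₀) = (103, -1339); general j = 103 + 3t, k = -1339 - 40t.
j ≥ 0 ⇒ t ≥ -34; k ≥ 0 ⇒ t ≤ -34. That's 1 value of t.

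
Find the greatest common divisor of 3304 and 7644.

28

gcd(7644, 3304) = 28  (7644 = 2*3304 + 1036, 3304 = 3*1036 + 196, 1036 = 5*196 + 56, 196 = 3*56 + 28, 56 = 2*28).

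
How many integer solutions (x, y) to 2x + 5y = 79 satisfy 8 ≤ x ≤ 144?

gcd(5, 2):
  5 = 2*2 + 1
  2 = 2*1
so gcd(5, 2) = 1.
Back-substitute for Bézout coefficients:
  1 = 5 - 2*2
  ... = 2*(-2) + 5*(1)
Scale by 79: particular solution (-158, 79); reduce x mod 5: (2, 15).
General solution: x = 2 + 5t, y = 15 - 2t for integer t.
8 ≤ 2 + 5t ≤ 144 gives t ∈ [2, 28], which is 27 values.

27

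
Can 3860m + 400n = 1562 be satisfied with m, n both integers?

gcd(3860, 400) = 20.
20 does not divide 1562 (remainder 2), so no integer solutions.

no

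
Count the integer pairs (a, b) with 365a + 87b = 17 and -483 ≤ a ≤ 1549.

23

gcd(365, 87):
  365 = 4·87 + 17
  87 = 5·17 + 2
  17 = 8·2 + 1
  2 = 2·1
so gcd(365, 87) = 1.
Back-substitute for Bézout coefficients:
  1 = 17 - 8·2
  ... = 365·(41) + 87·(-172)
Scale by 17: particular solution (697, -2924); reduce a mod 87: (1, -4).
General solution: a = 1 + 87t, b = -4 - 365t for integer t.
-483 ≤ 1 + 87t ≤ 1549 gives t ∈ [-5, 17], which is 23 values.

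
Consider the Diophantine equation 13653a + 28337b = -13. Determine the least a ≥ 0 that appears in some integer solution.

gcd(28337, 13653):
  28337 = 2×13653 + 1031
  13653 = 13×1031 + 250
  1031 = 4×250 + 31
  250 = 8×31 + 2
  31 = 15×2 + 1
  2 = 2×1
so gcd(28337, 13653) = 1.
1 divides -13, so solutions exist.
Back-substitute for Bézout coefficients:
  1 = 31 - 15×2
  ... = 13653×(-13715) + 28337×(6608)
Scale by -13/1 = -13: (a₀, b₀) = (178295, -85904).
General solution: a = 178295 + 28337t, b = -85904 - 13653t for integer t.
a ≥ 0: smallest is 178295 mod 28337 = 8273 (at t = -6), with b = -3986.

8273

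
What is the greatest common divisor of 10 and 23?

gcd(23, 10) = 1  (23 = 2×10 + 3, 10 = 3×3 + 1, 3 = 3×1).

1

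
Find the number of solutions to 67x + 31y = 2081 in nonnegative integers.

1

gcd(67, 31):
  67 = 2·31 + 5
  31 = 6·5 + 1
  5 = 5·1
so gcd(67, 31) = 1.
Back-substitute for Bézout coefficients:
  1 = 31 - 6·5
  ... = 67·(-6) + 31·(13)
Scale by 2081: one solution is (-12486, 27053). Reduce x mod 31: (7, 52).
General: x = 7 + 31t, y = 52 - 67t.
x ≥ 0 ⇒ t ≥ 0; y ≥ 0 ⇒ t ≤ 0. So t ∈ [0, 0]: 1 solution.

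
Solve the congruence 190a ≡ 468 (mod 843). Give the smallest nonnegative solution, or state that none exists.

gcd(843, 190):
  843 = 4*190 + 83
  190 = 2*83 + 24
  83 = 3*24 + 11
  24 = 2*11 + 2
  11 = 5*2 + 1
  2 = 2*1
so gcd(843, 190) = 1.
1 divides 468, so solutions exist.
Back-substitute for Bézout coefficients:
  1 = 11 - 5*2
  ... = 190*(-386) + 843*(87)
So 190*(-386) ≡ 1 (mod 843); multiply by 468: a ≡ -180648 (mod 843).
Smallest nonnegative: a = -180648 mod 843 = 597.

597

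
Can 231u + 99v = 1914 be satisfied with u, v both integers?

yes

gcd(231, 99) = 33.
33 divides 1914, so integer solutions exist.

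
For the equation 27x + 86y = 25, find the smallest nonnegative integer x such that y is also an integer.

71

gcd(86, 27):
  86 = 3*27 + 5
  27 = 5*5 + 2
  5 = 2*2 + 1
  2 = 2*1
so gcd(86, 27) = 1.
1 divides 25, so solutions exist.
Back-substitute for Bézout coefficients:
  1 = 5 - 2*2
  ... = 27*(-35) + 86*(11)
Scale by 25/1 = 25: (x₀, y₀) = (-875, 275).
General solution: x = -875 + 86t, y = 275 - 27t for integer t.
x ≥ 0: smallest is -875 mod 86 = 71 (at t = 11), with y = -22.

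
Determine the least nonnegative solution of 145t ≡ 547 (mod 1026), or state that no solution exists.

gcd(1026, 145) = 1.
1 divides 547, so solutions exist.
By Bézout, 145*(-467) + 1026*(66) = 1.
So 145*(-467) ≡ 1 (mod 1026); multiply by 547: t ≡ -255449 (mod 1026).
Smallest nonnegative: t = -255449 mod 1026 = 25.

25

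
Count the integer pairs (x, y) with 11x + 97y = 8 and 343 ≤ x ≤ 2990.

gcd(97, 11) = 1.
By Bézout, 11×(-44) + 97×(5) = 1.
Particular solution: (36, -4).
General solution: x = 36 + 97t, y = -4 - 11t for integer t.
343 ≤ 36 + 97t ≤ 2990 gives t ∈ [4, 30], which is 27 values.

27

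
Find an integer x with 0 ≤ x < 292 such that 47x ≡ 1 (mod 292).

gcd(292, 47) = 1.
By Bézout, 47·(87) + 292·(-14) = 1.
So 47·87 ≡ 1 (mod 292), and 87 mod 292 = 87.

87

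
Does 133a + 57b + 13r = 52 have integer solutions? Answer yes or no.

yes

gcd(133, 57) = 19  (133 = 2·57 + 19, 57 = 3·19).
gcd(19, 13) = 1.
1 divides 52, so integer solutions exist.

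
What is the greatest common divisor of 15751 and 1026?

19

gcd(15751, 1026):
  15751 = 15*1026 + 361
  1026 = 2*361 + 304
  361 = 1*304 + 57
  304 = 5*57 + 19
  57 = 3*19
so gcd(15751, 1026) = 19.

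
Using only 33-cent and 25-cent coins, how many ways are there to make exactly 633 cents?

1

Need nonnegative integers with 33j + 25k = 633.
gcd(33, 25) = 1, and 33·(-3) + 25·(4) = 1.
So (j₀, k₀) = (-1899, 2532); general j = -1899 + 25t, k = 2532 - 33t.
j ≥ 0 ⇒ t ≥ 76; k ≥ 0 ⇒ t ≤ 76. That's 1 value of t.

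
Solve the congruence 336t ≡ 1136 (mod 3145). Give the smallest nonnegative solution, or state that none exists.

1501

gcd(3145, 336) = 1  (3145 = 9*336 + 121, 336 = 2*121 + 94, 121 = 1*94 + 27, 94 = 3*27 + 13, 27 = 2*13 + 1, 13 = 13*1).
1 divides 1136, so solutions exist.
Back-substituting, 336*(-234) + 3145*(25) = 1.
So 336*(-234) ≡ 1 (mod 3145); multiply by 1136: t ≡ -265824 (mod 3145).
Smallest nonnegative: t = -265824 mod 3145 = 1501.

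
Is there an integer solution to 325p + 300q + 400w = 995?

no

gcd(325, 300) = 25  (325 = 1·300 + 25, 300 = 12·25).
gcd(25, 400) = 25.
25 does not divide 995 (remainder 20), so no integer solutions.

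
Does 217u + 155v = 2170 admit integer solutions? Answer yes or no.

gcd(217, 155) = 31  (217 = 1*155 + 62, 155 = 2*62 + 31, 62 = 2*31).
31 divides 2170, so integer solutions exist.

yes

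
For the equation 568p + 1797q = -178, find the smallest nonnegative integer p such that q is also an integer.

gcd(1797, 568):
  1797 = 3×568 + 93
  568 = 6×93 + 10
  93 = 9×10 + 3
  10 = 3×3 + 1
  3 = 3×1
so gcd(1797, 568) = 1.
1 divides -178, so solutions exist.
Back-substitute for Bézout coefficients:
  1 = 10 - 3×3
  ... = 568×(541) + 1797×(-171)
Scale by -178/1 = -178: (p₀, q₀) = (-96298, 30438).
General solution: p = -96298 + 1797t, q = 30438 - 568t for integer t.
p ≥ 0: smallest is -96298 mod 1797 = 740 (at t = 54), with q = -234.

740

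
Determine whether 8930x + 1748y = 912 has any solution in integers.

yes

gcd(8930, 1748):
  8930 = 5×1748 + 190
  1748 = 9×190 + 38
  190 = 5×38
so gcd(8930, 1748) = 38.
38 divides 912, so integer solutions exist.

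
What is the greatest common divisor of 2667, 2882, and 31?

1

gcd(2882, 2667) = 1.
gcd(1, 31) = 1.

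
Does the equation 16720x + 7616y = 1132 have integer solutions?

gcd(16720, 7616):
  16720 = 2*7616 + 1488
  7616 = 5*1488 + 176
  1488 = 8*176 + 80
  176 = 2*80 + 16
  80 = 5*16
so gcd(16720, 7616) = 16.
16 does not divide 1132 (remainder 12), so no integer solutions.

no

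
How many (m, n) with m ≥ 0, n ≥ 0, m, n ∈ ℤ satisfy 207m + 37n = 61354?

8

gcd(207, 37) = 1  (207 = 5*37 + 22, 37 = 1*22 + 15, 22 = 1*15 + 7, 15 = 2*7 + 1, 7 = 7*1).
Back-substituting, 207*(-5) + 37*(28) = 1.
Scale by 61354: one solution is (-306770, 1717912). Reduce m mod 37: (34, 1468).
General: m = 34 + 37t, n = 1468 - 207t.
m ≥ 0 ⇒ t ≥ 0; n ≥ 0 ⇒ t ≤ 7. So t ∈ [0, 7]: 8 solutions.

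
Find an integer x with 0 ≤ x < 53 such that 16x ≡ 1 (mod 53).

10

gcd(53, 16) = 1  (53 = 3·16 + 5, 16 = 3·5 + 1, 5 = 5·1).
Back-substituting, 16·(10) + 53·(-3) = 1.
So 16·10 ≡ 1 (mod 53), and 10 mod 53 = 10.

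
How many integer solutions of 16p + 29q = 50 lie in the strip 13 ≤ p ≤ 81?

3

gcd(29, 16) = 1.
By Bézout, 16·(-9) + 29·(5) = 1.
Particular solution: (14, -6).
General solution: p = 14 + 29t, q = -6 - 16t for integer t.
13 ≤ 14 + 29t ≤ 81 gives t ∈ [0, 2], which is 3 values.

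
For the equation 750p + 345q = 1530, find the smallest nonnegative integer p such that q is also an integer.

gcd(750, 345):
  750 = 2*345 + 60
  345 = 5*60 + 45
  60 = 1*45 + 15
  45 = 3*15
so gcd(750, 345) = 15.
15 divides 1530, so solutions exist.
Back-substitute for Bézout coefficients:
  15 = 60 - 1*45
  ... = 750*(6) + 345*(-13)
Scale by 1530/15 = 102: (p₀, q₀) = (612, -1326).
General solution: p = 612 + 23t, q = -1326 - 50t for integer t.
p ≥ 0: smallest is 612 mod 23 = 14 (at t = -26), with q = -26.

14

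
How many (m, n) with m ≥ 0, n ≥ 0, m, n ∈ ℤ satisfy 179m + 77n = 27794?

2

gcd(179, 77):
  179 = 2·77 + 25
  77 = 3·25 + 2
  25 = 12·2 + 1
  2 = 2·1
so gcd(179, 77) = 1.
Back-substitute for Bézout coefficients:
  1 = 25 - 12·2
  ... = 179·(37) + 77·(-86)
Scale by 27794: one solution is (1028378, -2390284). Reduce m mod 77: (43, 261).
General: m = 43 + 77t, n = 261 - 179t.
m ≥ 0 ⇒ t ≥ 0; n ≥ 0 ⇒ t ≤ 1. So t ∈ [0, 1]: 2 solutions.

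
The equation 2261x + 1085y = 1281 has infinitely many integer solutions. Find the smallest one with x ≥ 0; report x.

gcd(2261, 1085) = 7  (2261 = 2*1085 + 91, 1085 = 11*91 + 84, 91 = 1*84 + 7, 84 = 12*7).
7 divides 1281, so solutions exist.
Back-substituting, 2261*(12) + 1085*(-25) = 7.
Scale by 1281/7 = 183: (x₀, y₀) = (2196, -4575).
General solution: x = 2196 + 155t, y = -4575 - 323t for integer t.
x ≥ 0: smallest is 2196 mod 155 = 26 (at t = -14), with y = -53.

26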